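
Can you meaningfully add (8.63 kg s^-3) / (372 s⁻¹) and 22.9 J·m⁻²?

Yes

Reduce each to base SI dimensions:
  (8.63 kg s^-3) / (372 s⁻¹):  [kg·s⁻³] / [s⁻¹] = kg·s⁻²
  22.9 J·m⁻²:  J·m⁻² = N·m·m⁻² = kg·s⁻²
Both are kg·s⁻², so they have the same dimensions and can be added.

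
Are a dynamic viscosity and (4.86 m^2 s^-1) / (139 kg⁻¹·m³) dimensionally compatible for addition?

Yes

Work out the base dimensions of each:
  a dynamic viscosity:  [dynamic viscosity] = kg·m⁻¹·s⁻¹
  (4.86 m^2 s^-1) / (139 kg⁻¹·m³):  [m²·s⁻¹] / [kg⁻¹·m³] = kg·m⁻¹·s⁻¹
Both are kg·m⁻¹·s⁻¹, so they have the same dimensions and can be added.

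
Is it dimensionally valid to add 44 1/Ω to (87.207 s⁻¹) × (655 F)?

Yes

Expand each in SI base units:
  44 1/Ω:  Ω⁻¹ = (V·A⁻¹)⁻¹ = kg⁻¹·m⁻²·s³·A²
  (87.207 s⁻¹) × (655 F):  [s⁻¹] · [kg⁻¹·m⁻²·s⁴·A²] = kg⁻¹·m⁻²·s³·A²
Both are kg⁻¹·m⁻²·s³·A², so they have the same dimensions and can be added.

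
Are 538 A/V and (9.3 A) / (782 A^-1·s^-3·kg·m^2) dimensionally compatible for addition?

Yes

In SI base units:
  538 A/V:  A·V⁻¹ = A·(J·C⁻¹)⁻¹ = kg⁻¹·m⁻²·s³·A²
  (9.3 A) / (782 A^-1·s^-3·kg·m^2):  [A] / [kg·m²·s⁻³·A⁻¹] = kg⁻¹·m⁻²·s³·A²
Both are kg⁻¹·m⁻²·s³·A², so they have the same dimensions and can be added.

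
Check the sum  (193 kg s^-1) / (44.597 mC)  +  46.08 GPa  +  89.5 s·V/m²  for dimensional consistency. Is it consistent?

Work out the base dimensions of each:
  (193 kg s^-1) / (44.597 mC):  [kg·s⁻¹] / [s·A] = kg·s⁻²·A⁻¹
  46.08 GPa:  Pa = N·m⁻² = kg·m⁻¹·s⁻²
  89.5 s·V/m²:  V·s·m⁻² = J·C⁻¹·s·m⁻² = kg·s⁻²·A⁻¹
The terms do not share a single dimension (kg·m⁻¹·s⁻² vs kg·s⁻²·A⁻¹).

No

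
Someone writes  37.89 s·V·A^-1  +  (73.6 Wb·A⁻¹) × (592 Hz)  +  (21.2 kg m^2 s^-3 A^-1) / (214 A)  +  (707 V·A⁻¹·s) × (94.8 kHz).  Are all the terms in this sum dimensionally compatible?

Dimensions:
  37.89 s·V·A^-1:  V·s·A⁻¹ = J·C⁻¹·s·A⁻¹ = kg·m²·s⁻²·A⁻²
  (73.6 Wb·A⁻¹) × (592 Hz):  [kg·m²·s⁻²·A⁻²] · [s⁻¹] = kg·m²·s⁻³·A⁻²
  (21.2 kg m^2 s^-3 A^-1) / (214 A):  [kg·m²·s⁻³·A⁻¹] / [A] = kg·m²·s⁻³·A⁻²
  (707 V·A⁻¹·s) × (94.8 kHz):  [kg·m²·s⁻²·A⁻²] · [s⁻¹] = kg·m²·s⁻³·A⁻²
The terms do not share a single dimension (kg·m²·s⁻²·A⁻² vs kg·m²·s⁻³·A⁻²).

No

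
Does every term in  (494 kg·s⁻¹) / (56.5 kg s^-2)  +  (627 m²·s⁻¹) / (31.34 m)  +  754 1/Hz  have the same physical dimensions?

No

Expand each in SI base units:
  (494 kg·s⁻¹) / (56.5 kg s^-2):  [kg·s⁻¹] / [kg·s⁻²] = s
  (627 m²·s⁻¹) / (31.34 m):  [m²·s⁻¹] / [m] = m·s⁻¹
  754 1/Hz:  Hz⁻¹ = (s⁻¹)⁻¹ = s
The terms do not share a single dimension (m·s⁻¹ vs s).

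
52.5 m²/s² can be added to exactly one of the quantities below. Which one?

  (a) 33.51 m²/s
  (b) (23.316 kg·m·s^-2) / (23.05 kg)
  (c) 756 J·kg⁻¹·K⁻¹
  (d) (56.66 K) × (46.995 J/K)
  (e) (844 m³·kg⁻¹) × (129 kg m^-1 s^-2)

(e)

Reference: m²·s⁻².
Each option:
  (a) m²·s⁻¹
  (b) [kg·m·s⁻²] / [kg] = m·s⁻²
  (c) J·kg⁻¹·K⁻¹ = N·m·kg⁻¹·K⁻¹ = m²·s⁻²·K⁻¹
  (d) [K] · [kg·m²·s⁻²·K⁻¹] = kg·m²·s⁻²
  (e) [kg⁻¹·m³] · [kg·m⁻¹·s⁻²] = m²·s⁻²  ← same
Only (e) matches m²·s⁻².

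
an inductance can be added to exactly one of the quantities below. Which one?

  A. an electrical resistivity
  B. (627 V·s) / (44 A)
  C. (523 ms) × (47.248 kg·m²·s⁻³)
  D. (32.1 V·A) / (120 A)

B.

Reference: [inductance] = kg·m²·s⁻²·A⁻².
Each option:
  A. [electrical resistivity] = kg·m³·s⁻³·A⁻²
  B. [kg·m²·s⁻²·A⁻¹] / [A] = kg·m²·s⁻²·A⁻²  ← same
  C. [s] · [kg·m²·s⁻³] = kg·m²·s⁻²
  D. [kg·m²·s⁻³] / [A] = kg·m²·s⁻³·A⁻¹
Only B. matches kg·m²·s⁻²·A⁻².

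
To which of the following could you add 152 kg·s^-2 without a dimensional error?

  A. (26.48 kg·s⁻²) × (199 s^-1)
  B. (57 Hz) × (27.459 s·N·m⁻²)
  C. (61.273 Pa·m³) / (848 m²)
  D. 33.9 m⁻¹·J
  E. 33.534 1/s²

C.

Reference: kg·s⁻².
Each option:
  A. [kg·s⁻²] · [s⁻¹] = kg·s⁻³
  B. [s⁻¹] · [kg·m⁻¹·s⁻¹] = kg·m⁻¹·s⁻²
  C. [kg·m²·s⁻²] / [m²] = kg·s⁻²  ← same
  D. J·m⁻¹ = N·m·m⁻¹ = kg·m·s⁻²
  E. s⁻²
Only C. matches kg·s⁻².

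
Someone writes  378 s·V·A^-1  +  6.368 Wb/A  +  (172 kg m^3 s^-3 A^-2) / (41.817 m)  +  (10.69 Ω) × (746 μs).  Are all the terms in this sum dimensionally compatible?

No

Reduce each to base SI dimensions:
  378 s·V·A^-1:  V·s·A⁻¹ = J·C⁻¹·s·A⁻¹ = kg·m²·s⁻²·A⁻²
  6.368 Wb/A:  Wb·A⁻¹ = V·s·A⁻¹ = kg·m²·s⁻²·A⁻²
  (172 kg m^3 s^-3 A^-2) / (41.817 m):  [kg·m³·s⁻³·A⁻²] / [m] = kg·m²·s⁻³·A⁻²
  (10.69 Ω) × (746 μs):  [kg·m²·s⁻³·A⁻²] · [s] = kg·m²·s⁻²·A⁻²
The terms do not share a single dimension (kg·m²·s⁻²·A⁻² vs kg·m²·s⁻³·A⁻²).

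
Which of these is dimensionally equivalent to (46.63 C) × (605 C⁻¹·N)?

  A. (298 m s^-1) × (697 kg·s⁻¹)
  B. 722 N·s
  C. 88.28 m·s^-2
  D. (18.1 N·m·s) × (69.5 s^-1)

Reference: [s·A] · [kg·m·s⁻³·A⁻¹] = kg·m·s⁻².
Each option:
  A. [m·s⁻¹] · [kg·s⁻¹] = kg·m·s⁻²  ← same
  B. N·s = kg·m·s⁻²·s = kg·m·s⁻¹
  C. m·s⁻²
  D. [kg·m²·s⁻¹] · [s⁻¹] = kg·m²·s⁻²
Only A. matches kg·m·s⁻².

A.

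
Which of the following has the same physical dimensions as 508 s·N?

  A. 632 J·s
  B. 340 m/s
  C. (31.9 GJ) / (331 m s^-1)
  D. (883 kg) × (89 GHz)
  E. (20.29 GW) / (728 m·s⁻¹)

C.

Reference: N·s = kg·m·s⁻²·s = kg·m·s⁻¹.
Each option:
  A. J·s = N·m·s = kg·m²·s⁻¹
  B. m·s⁻¹
  C. [kg·m²·s⁻²] / [m·s⁻¹] = kg·m·s⁻¹  ← same
  D. [kg] · [s⁻¹] = kg·s⁻¹
  E. [kg·m²·s⁻³] / [m·s⁻¹] = kg·m·s⁻²
Only C. matches kg·m·s⁻¹.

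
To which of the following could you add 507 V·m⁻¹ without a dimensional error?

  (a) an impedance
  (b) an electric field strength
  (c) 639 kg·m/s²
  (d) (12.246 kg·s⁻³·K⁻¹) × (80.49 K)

Reference: V·m⁻¹ = J·C⁻¹·m⁻¹ = kg·m·s⁻³·A⁻¹.
Each option:
  (a) [impedance] = kg·m²·s⁻³·A⁻²
  (b) [electric field strength] = kg·m·s⁻³·A⁻¹  ← same
  (c) kg·m·s⁻²
  (d) [kg·s⁻³·K⁻¹] · [K] = kg·s⁻³
Only (b) matches kg·m·s⁻³·A⁻¹.

(b)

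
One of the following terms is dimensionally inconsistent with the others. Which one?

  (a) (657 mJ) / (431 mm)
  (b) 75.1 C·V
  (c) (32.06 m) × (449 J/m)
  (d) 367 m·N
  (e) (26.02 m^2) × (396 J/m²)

(a)

Reduce each to base SI dimensions:
  (a) [kg·m²·s⁻²] / [m] = kg·m·s⁻²
  (b) C·V = s·A·J·C⁻¹ = kg·m²·s⁻²
  (c) [m] · [kg·m·s⁻²] = kg·m²·s⁻²
  (d) N·m = kg·m·s⁻²·m = kg·m²·s⁻²
  (e) [m²] · [kg·s⁻²] = kg·m²·s⁻²
All reduce to kg·m²·s⁻² except (a), which is kg·m·s⁻².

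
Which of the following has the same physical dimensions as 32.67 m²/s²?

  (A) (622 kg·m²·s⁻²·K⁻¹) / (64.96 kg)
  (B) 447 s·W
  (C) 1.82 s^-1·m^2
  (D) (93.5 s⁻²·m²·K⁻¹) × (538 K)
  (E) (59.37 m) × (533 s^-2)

Reference: m²·s⁻².
Each option:
  (A) [kg·m²·s⁻²·K⁻¹] / [kg] = m²·s⁻²·K⁻¹
  (B) W·s = J·s⁻¹·s = kg·m²·s⁻²
  (C) m²·s⁻¹
  (D) [m²·s⁻²·K⁻¹] · [K] = m²·s⁻²  ← same
  (E) [m] · [s⁻²] = m·s⁻²
Only (D) matches m²·s⁻².

(D)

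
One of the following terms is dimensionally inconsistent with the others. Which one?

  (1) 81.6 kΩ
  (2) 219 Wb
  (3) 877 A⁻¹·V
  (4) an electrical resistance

In SI base units:
  (1) Ω = V·A⁻¹ = kg·m²·s⁻³·A⁻²
  (2) Wb = V·s = kg·m²·s⁻²·A⁻¹
  (3) V·A⁻¹ = J·C⁻¹·A⁻¹ = kg·m²·s⁻³·A⁻²
  (4) [electrical resistance] = kg·m²·s⁻³·A⁻²
All reduce to kg·m²·s⁻³·A⁻² except (2), which is kg·m²·s⁻²·A⁻¹.

(2)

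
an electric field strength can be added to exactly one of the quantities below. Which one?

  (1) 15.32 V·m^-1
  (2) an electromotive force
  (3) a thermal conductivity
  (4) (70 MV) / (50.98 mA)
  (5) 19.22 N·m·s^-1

Reference: [electric field strength] = kg·m·s⁻³·A⁻¹.
Each option:
  (1) V·m⁻¹ = J·C⁻¹·m⁻¹ = kg·m·s⁻³·A⁻¹  ← same
  (2) [electromotive force] = kg·m²·s⁻³·A⁻¹
  (3) [thermal conductivity] = kg·m·s⁻³·K⁻¹
  (4) [kg·m²·s⁻³·A⁻¹] / [A] = kg·m²·s⁻³·A⁻²
  (5) N·m·s⁻¹ = kg·m·s⁻²·m·s⁻¹ = kg·m²·s⁻³
Only (1) matches kg·m·s⁻³·A⁻¹.

(1)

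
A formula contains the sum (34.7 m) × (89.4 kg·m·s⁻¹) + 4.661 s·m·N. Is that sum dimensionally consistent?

In SI base units:
  (34.7 m) × (89.4 kg·m·s⁻¹):  [m] · [kg·m·s⁻¹] = kg·m²·s⁻¹
  4.661 s·m·N:  N·m·s = kg·m·s⁻²·m·s = kg·m²·s⁻¹
Both are kg·m²·s⁻¹, so they have the same dimensions and can be added.

Yes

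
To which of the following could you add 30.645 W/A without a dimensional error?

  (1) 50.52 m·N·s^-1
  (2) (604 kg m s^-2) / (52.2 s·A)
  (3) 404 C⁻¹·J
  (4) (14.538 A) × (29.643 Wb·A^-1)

Reference: W·A⁻¹ = J·s⁻¹·A⁻¹ = kg·m²·s⁻³·A⁻¹.
Each option:
  (1) N·m·s⁻¹ = kg·m·s⁻²·m·s⁻¹ = kg·m²·s⁻³
  (2) [kg·m·s⁻²] / [s·A] = kg·m·s⁻³·A⁻¹
  (3) J·C⁻¹ = N·m·(s·A)⁻¹ = kg·m²·s⁻³·A⁻¹  ← same
  (4) [A] · [kg·m²·s⁻²·A⁻²] = kg·m²·s⁻²·A⁻¹
Only (3) matches kg·m²·s⁻³·A⁻¹.

(3)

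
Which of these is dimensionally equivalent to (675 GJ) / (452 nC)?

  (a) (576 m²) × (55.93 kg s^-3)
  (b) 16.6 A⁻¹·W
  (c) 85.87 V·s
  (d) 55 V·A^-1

(b)

Reference: [kg·m²·s⁻²] / [s·A] = kg·m²·s⁻³·A⁻¹.
Each option:
  (a) [m²] · [kg·s⁻³] = kg·m²·s⁻³
  (b) W·A⁻¹ = J·s⁻¹·A⁻¹ = kg·m²·s⁻³·A⁻¹  ← same
  (c) V·s = J·C⁻¹·s = kg·m²·s⁻²·A⁻¹
  (d) V·A⁻¹ = J·C⁻¹·A⁻¹ = kg·m²·s⁻³·A⁻²
Only (b) matches kg·m²·s⁻³·A⁻¹.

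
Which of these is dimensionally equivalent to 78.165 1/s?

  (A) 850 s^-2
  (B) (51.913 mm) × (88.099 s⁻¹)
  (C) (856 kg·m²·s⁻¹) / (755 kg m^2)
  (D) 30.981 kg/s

(C)

Reference: s⁻¹.
Each option:
  (A) s⁻²
  (B) [m] · [s⁻¹] = m·s⁻¹
  (C) [kg·m²·s⁻¹] / [kg·m²] = s⁻¹  ← same
  (D) kg·s⁻¹
Only (C) matches s⁻¹.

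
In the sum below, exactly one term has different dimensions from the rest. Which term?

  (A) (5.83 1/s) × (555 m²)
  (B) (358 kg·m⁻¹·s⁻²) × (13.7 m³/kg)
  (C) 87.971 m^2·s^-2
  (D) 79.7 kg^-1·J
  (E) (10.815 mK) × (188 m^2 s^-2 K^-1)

Work out the base dimensions of each:
  (A) [s⁻¹] · [m²] = m²·s⁻¹
  (B) [kg·m⁻¹·s⁻²] · [kg⁻¹·m³] = m²·s⁻²
  (C) m²·s⁻²
  (D) J·kg⁻¹ = N·m·kg⁻¹ = m²·s⁻²
  (E) [K] · [m²·s⁻²·K⁻¹] = m²·s⁻²
All reduce to m²·s⁻² except (A), which is m²·s⁻¹.

(A)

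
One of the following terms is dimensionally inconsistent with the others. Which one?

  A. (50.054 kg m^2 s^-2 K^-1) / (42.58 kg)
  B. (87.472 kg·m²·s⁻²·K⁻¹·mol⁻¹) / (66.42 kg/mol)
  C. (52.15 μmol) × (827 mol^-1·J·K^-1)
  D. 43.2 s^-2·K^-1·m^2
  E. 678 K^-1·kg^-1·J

C.

In SI base units:
  A. [kg·m²·s⁻²·K⁻¹] / [kg] = m²·s⁻²·K⁻¹
  B. [kg·m²·s⁻²·K⁻¹·mol⁻¹] / [kg·mol⁻¹] = m²·s⁻²·K⁻¹
  C. [mol] · [kg·m²·s⁻²·K⁻¹·mol⁻¹] = kg·m²·s⁻²·K⁻¹
  D. m²·s⁻²·K⁻¹
  E. J·kg⁻¹·K⁻¹ = N·m·kg⁻¹·K⁻¹ = m²·s⁻²·K⁻¹
All reduce to m²·s⁻²·K⁻¹ except C., which is kg·m²·s⁻²·K⁻¹.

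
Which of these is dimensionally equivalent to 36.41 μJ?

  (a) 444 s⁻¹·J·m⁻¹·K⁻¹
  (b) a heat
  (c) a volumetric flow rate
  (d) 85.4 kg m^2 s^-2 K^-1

Reference: J = N·m = kg·m²·s⁻².
Each option:
  (a) J·s⁻¹·m⁻¹·K⁻¹ = N·m·s⁻¹·m⁻¹·K⁻¹ = kg·m·s⁻³·K⁻¹
  (b) [heat] = kg·m²·s⁻²  ← same
  (c) [volumetric flow rate] = m³·s⁻¹
  (d) kg·m²·s⁻²·K⁻¹
Only (b) matches kg·m²·s⁻².

(b)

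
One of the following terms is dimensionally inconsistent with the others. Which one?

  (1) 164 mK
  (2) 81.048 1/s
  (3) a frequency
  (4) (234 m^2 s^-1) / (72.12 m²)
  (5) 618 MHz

(1)

Reduce each to base SI dimensions:
  (1) K
  (2) s⁻¹
  (3) [frequency] = s⁻¹
  (4) [m²·s⁻¹] / [m²] = s⁻¹
  (5) Hz = s⁻¹
All reduce to s⁻¹ except (1), which is K.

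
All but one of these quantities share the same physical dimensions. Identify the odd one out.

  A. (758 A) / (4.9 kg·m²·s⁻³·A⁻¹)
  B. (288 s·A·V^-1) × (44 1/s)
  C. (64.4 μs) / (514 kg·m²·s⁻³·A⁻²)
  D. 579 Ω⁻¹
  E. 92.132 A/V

Work out the base dimensions of each:
  A. [A] / [kg·m²·s⁻³·A⁻¹] = kg⁻¹·m⁻²·s³·A²
  B. [kg⁻¹·m⁻²·s⁴·A²] · [s⁻¹] = kg⁻¹·m⁻²·s³·A²
  C. [s] / [kg·m²·s⁻³·A⁻²] = kg⁻¹·m⁻²·s⁴·A²
  D. Ω⁻¹ = (V·A⁻¹)⁻¹ = kg⁻¹·m⁻²·s³·A²
  E. A·V⁻¹ = A·(J·C⁻¹)⁻¹ = kg⁻¹·m⁻²·s³·A²
All reduce to kg⁻¹·m⁻²·s³·A² except C., which is kg⁻¹·m⁻²·s⁴·A².

C.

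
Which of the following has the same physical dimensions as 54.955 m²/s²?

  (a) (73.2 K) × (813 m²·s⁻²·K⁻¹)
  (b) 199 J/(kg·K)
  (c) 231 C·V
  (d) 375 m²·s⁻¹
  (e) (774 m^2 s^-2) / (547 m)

(a)

Reference: m²·s⁻².
Each option:
  (a) [K] · [m²·s⁻²·K⁻¹] = m²·s⁻²  ← same
  (b) J·kg⁻¹·K⁻¹ = N·m·kg⁻¹·K⁻¹ = m²·s⁻²·K⁻¹
  (c) C·V = s·A·J·C⁻¹ = kg·m²·s⁻²
  (d) m²·s⁻¹
  (e) [m²·s⁻²] / [m] = m·s⁻²
Only (a) matches m²·s⁻².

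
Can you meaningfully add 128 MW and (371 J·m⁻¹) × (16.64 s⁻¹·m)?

Yes

Reduce each to base SI dimensions:
  128 MW:  W = J·s⁻¹ = kg·m²·s⁻³
  (371 J·m⁻¹) × (16.64 s⁻¹·m):  [kg·m·s⁻²] · [m·s⁻¹] = kg·m²·s⁻³
Both are kg·m²·s⁻³, so they have the same dimensions and can be added.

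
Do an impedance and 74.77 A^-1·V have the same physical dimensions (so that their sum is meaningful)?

Yes

Reduce each to base SI dimensions:
  an impedance:  [impedance] = kg·m²·s⁻³·A⁻²
  74.77 A^-1·V:  V·A⁻¹ = J·C⁻¹·A⁻¹ = kg·m²·s⁻³·A⁻²
Both are kg·m²·s⁻³·A⁻², so they have the same dimensions and can be added.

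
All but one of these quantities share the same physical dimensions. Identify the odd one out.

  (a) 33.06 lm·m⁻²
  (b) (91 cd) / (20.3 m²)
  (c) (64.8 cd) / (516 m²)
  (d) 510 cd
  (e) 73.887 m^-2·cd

(d)

In SI base units:
  (a) lm·m⁻² = cd·m⁻² = m⁻²·cd
  (b) [cd] / [m²] = m⁻²·cd
  (c) [cd] / [m²] = m⁻²·cd
  (d) cd
  (e) cd·m⁻² = m⁻²·cd
All reduce to m⁻²·cd except (d), which is cd.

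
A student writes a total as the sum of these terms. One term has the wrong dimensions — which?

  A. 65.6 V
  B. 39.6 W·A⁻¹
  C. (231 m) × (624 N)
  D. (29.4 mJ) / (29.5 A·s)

In SI base units:
  A. V = J·C⁻¹ = kg·m²·s⁻³·A⁻¹
  B. W·A⁻¹ = J·s⁻¹·A⁻¹ = kg·m²·s⁻³·A⁻¹
  C. [m] · [kg·m·s⁻²] = kg·m²·s⁻²
  D. [kg·m²·s⁻²] / [s·A] = kg·m²·s⁻³·A⁻¹
All reduce to kg·m²·s⁻³·A⁻¹ except C., which is kg·m²·s⁻².

C.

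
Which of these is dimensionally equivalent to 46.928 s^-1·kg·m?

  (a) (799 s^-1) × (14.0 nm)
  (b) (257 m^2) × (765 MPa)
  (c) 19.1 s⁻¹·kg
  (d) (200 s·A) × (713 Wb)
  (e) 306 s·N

(e)

Reference: kg·m·s⁻¹.
Each option:
  (a) [s⁻¹] · [m] = m·s⁻¹
  (b) [m²] · [kg·m⁻¹·s⁻²] = kg·m·s⁻²
  (c) kg·s⁻¹
  (d) [s·A] · [kg·m²·s⁻²·A⁻¹] = kg·m²·s⁻¹
  (e) N·s = kg·m·s⁻²·s = kg·m·s⁻¹  ← same
Only (e) matches kg·m·s⁻¹.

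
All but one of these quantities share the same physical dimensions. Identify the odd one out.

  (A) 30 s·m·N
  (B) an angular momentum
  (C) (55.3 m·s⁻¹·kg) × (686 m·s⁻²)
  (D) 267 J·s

Work out the base dimensions of each:
  (A) N·m·s = kg·m·s⁻²·m·s = kg·m²·s⁻¹
  (B) [angular momentum] = kg·m²·s⁻¹
  (C) [kg·m·s⁻¹] · [m·s⁻²] = kg·m²·s⁻³
  (D) J·s = N·m·s = kg·m²·s⁻¹
All reduce to kg·m²·s⁻¹ except (C), which is kg·m²·s⁻³.

(C)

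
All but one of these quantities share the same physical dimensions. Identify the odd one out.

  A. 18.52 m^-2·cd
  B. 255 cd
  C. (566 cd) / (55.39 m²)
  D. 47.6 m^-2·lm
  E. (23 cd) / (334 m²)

Expand each in SI base units:
  A. cd·m⁻² = m⁻²·cd
  B. cd
  C. [cd] / [m²] = m⁻²·cd
  D. lm·m⁻² = cd·m⁻² = m⁻²·cd
  E. [cd] / [m²] = m⁻²·cd
All reduce to m⁻²·cd except B., which is cd.

B.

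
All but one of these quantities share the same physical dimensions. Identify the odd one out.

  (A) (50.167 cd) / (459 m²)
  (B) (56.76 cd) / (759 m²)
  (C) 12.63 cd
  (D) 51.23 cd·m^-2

(C)

Dimensions:
  (A) [cd] / [m²] = m⁻²·cd
  (B) [cd] / [m²] = m⁻²·cd
  (C) cd
  (D) cd·m⁻² = m⁻²·cd
All reduce to m⁻²·cd except (C), which is cd.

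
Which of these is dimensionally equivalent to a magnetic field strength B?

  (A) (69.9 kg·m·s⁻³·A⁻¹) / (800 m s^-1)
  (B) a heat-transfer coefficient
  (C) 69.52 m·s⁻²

Reference: [magnetic field strength B] = kg·s⁻²·A⁻¹.
Each option:
  (A) [kg·m·s⁻³·A⁻¹] / [m·s⁻¹] = kg·s⁻²·A⁻¹  ← same
  (B) [heat-transfer coefficient] = kg·s⁻³·K⁻¹
  (C) m·s⁻²
Only (A) matches kg·s⁻²·A⁻¹.

(A)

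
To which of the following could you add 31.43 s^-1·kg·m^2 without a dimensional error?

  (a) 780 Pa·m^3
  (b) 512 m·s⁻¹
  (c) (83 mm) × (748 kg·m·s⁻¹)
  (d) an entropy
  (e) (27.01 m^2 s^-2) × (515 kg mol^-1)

(c)

Reference: kg·m²·s⁻¹.
Each option:
  (a) Pa·m³ = N·m⁻²·m³ = kg·m²·s⁻²
  (b) m·s⁻¹
  (c) [m] · [kg·m·s⁻¹] = kg·m²·s⁻¹  ← same
  (d) [entropy] = kg·m²·s⁻²·K⁻¹
  (e) [m²·s⁻²] · [kg·mol⁻¹] = kg·m²·s⁻²·mol⁻¹
Only (c) matches kg·m²·s⁻¹.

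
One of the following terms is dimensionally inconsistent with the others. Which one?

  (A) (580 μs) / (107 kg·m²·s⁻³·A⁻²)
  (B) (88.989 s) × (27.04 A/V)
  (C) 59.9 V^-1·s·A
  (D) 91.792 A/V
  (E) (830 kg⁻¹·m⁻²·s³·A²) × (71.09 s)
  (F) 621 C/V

(D)

In SI base units:
  (A) [s] / [kg·m²·s⁻³·A⁻²] = kg⁻¹·m⁻²·s⁴·A²
  (B) [s] · [kg⁻¹·m⁻²·s³·A²] = kg⁻¹·m⁻²·s⁴·A²
  (C) A·s·V⁻¹ = A·s·(J·C⁻¹)⁻¹ = kg⁻¹·m⁻²·s⁴·A²
  (D) A·V⁻¹ = A·(J·C⁻¹)⁻¹ = kg⁻¹·m⁻²·s³·A²
  (E) [kg⁻¹·m⁻²·s³·A²] · [s] = kg⁻¹·m⁻²·s⁴·A²
  (F) C·V⁻¹ = s·A·(J·C⁻¹)⁻¹ = kg⁻¹·m⁻²·s⁴·A²
All reduce to kg⁻¹·m⁻²·s⁴·A² except (D), which is kg⁻¹·m⁻²·s³·A².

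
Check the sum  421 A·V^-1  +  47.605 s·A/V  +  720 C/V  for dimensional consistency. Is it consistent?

Expand each in SI base units:
  421 A·V^-1:  A·V⁻¹ = A·(J·C⁻¹)⁻¹ = kg⁻¹·m⁻²·s³·A²
  47.605 s·A/V:  A·s·V⁻¹ = A·s·(J·C⁻¹)⁻¹ = kg⁻¹·m⁻²·s⁴·A²
  720 C/V:  C·V⁻¹ = s·A·(J·C⁻¹)⁻¹ = kg⁻¹·m⁻²·s⁴·A²
The terms do not share a single dimension (kg⁻¹·m⁻²·s³·A² vs kg⁻¹·m⁻²·s⁴·A²).

No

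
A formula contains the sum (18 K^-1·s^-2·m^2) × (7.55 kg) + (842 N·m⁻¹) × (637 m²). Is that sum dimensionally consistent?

Dimensions:
  (18 K^-1·s^-2·m^2) × (7.55 kg):  [m²·s⁻²·K⁻¹] · [kg] = kg·m²·s⁻²·K⁻¹
  (842 N·m⁻¹) × (637 m²):  [kg·s⁻²] · [m²] = kg·m²·s⁻²
kg·m²·s⁻²·K⁻¹ ≠ kg·m²·s⁻², so they cannot be added.

No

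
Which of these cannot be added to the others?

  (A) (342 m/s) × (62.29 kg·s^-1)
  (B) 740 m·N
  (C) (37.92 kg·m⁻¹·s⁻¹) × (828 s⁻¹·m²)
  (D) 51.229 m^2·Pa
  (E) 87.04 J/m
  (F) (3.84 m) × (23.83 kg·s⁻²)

In SI base units:
  (A) [m·s⁻¹] · [kg·s⁻¹] = kg·m·s⁻²
  (B) N·m = kg·m·s⁻²·m = kg·m²·s⁻²
  (C) [kg·m⁻¹·s⁻¹] · [m²·s⁻¹] = kg·m·s⁻²
  (D) Pa·m² = N·m⁻²·m² = kg·m·s⁻²
  (E) J·m⁻¹ = N·m·m⁻¹ = kg·m·s⁻²
  (F) [m] · [kg·s⁻²] = kg·m·s⁻²
All reduce to kg·m·s⁻² except (B), which is kg·m²·s⁻².

(B)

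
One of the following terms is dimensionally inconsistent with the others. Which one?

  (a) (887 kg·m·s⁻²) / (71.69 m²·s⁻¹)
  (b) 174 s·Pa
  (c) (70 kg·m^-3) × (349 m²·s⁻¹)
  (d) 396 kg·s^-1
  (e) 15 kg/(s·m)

(d)

Work out the base dimensions of each:
  (a) [kg·m·s⁻²] / [m²·s⁻¹] = kg·m⁻¹·s⁻¹
  (b) Pa·s = N·m⁻²·s = kg·m⁻¹·s⁻¹
  (c) [kg·m⁻³] · [m²·s⁻¹] = kg·m⁻¹·s⁻¹
  (d) kg·s⁻¹
  (e) kg·m⁻¹·s⁻¹
All reduce to kg·m⁻¹·s⁻¹ except (d), which is kg·s⁻¹.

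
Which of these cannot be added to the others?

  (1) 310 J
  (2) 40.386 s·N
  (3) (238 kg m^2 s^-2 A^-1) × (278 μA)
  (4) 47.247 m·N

Work out the base dimensions of each:
  (1) J = N·m = kg·m²·s⁻²
  (2) N·s = kg·m·s⁻²·s = kg·m·s⁻¹
  (3) [kg·m²·s⁻²·A⁻¹] · [A] = kg·m²·s⁻²
  (4) N·m = kg·m·s⁻²·m = kg·m²·s⁻²
All reduce to kg·m²·s⁻² except (2), which is kg·m·s⁻¹.

(2)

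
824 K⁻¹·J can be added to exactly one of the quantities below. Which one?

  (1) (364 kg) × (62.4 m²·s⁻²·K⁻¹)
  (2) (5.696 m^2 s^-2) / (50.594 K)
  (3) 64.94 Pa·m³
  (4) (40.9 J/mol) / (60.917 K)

(1)

Reference: J·K⁻¹ = N·m·K⁻¹ = kg·m²·s⁻²·K⁻¹.
Each option:
  (1) [kg] · [m²·s⁻²·K⁻¹] = kg·m²·s⁻²·K⁻¹  ← same
  (2) [m²·s⁻²] / [K] = m²·s⁻²·K⁻¹
  (3) Pa·m³ = N·m⁻²·m³ = kg·m²·s⁻²
  (4) [kg·m²·s⁻²·mol⁻¹] / [K] = kg·m²·s⁻²·K⁻¹·mol⁻¹
Only (1) matches kg·m²·s⁻²·K⁻¹.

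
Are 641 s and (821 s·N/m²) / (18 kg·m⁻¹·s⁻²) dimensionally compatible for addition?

Yes

Expand each in SI base units:
  641 s:  s
  (821 s·N/m²) / (18 kg·m⁻¹·s⁻²):  [kg·m⁻¹·s⁻¹] / [kg·m⁻¹·s⁻²] = s
Both are s, so they have the same dimensions and can be added.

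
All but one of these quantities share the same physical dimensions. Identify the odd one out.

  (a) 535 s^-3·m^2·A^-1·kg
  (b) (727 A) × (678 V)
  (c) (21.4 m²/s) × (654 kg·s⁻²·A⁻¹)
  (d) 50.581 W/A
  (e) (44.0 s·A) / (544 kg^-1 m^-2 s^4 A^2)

(b)

Reduce each to base SI dimensions:
  (a) kg·m²·s⁻³·A⁻¹
  (b) [A] · [kg·m²·s⁻³·A⁻¹] = kg·m²·s⁻³
  (c) [m²·s⁻¹] · [kg·s⁻²·A⁻¹] = kg·m²·s⁻³·A⁻¹
  (d) W·A⁻¹ = J·s⁻¹·A⁻¹ = kg·m²·s⁻³·A⁻¹
  (e) [s·A] / [kg⁻¹·m⁻²·s⁴·A²] = kg·m²·s⁻³·A⁻¹
All reduce to kg·m²·s⁻³·A⁻¹ except (b), which is kg·m²·s⁻³.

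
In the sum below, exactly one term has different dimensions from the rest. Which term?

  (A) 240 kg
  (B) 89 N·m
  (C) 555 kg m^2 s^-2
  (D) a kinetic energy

Reduce each to base SI dimensions:
  (A) kg
  (B) N·m = kg·m·s⁻²·m = kg·m²·s⁻²
  (C) kg·m²·s⁻²
  (D) [kinetic energy] = kg·m²·s⁻²
All reduce to kg·m²·s⁻² except (A), which is kg.

(A)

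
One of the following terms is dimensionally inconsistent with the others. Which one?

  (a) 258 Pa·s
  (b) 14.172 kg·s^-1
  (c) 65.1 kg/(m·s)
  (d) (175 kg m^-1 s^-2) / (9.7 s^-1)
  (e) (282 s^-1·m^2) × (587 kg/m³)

(b)

Dimensions:
  (a) Pa·s = N·m⁻²·s = kg·m⁻¹·s⁻¹
  (b) kg·s⁻¹
  (c) kg·m⁻¹·s⁻¹
  (d) [kg·m⁻¹·s⁻²] / [s⁻¹] = kg·m⁻¹·s⁻¹
  (e) [m²·s⁻¹] · [kg·m⁻³] = kg·m⁻¹·s⁻¹
All reduce to kg·m⁻¹·s⁻¹ except (b), which is kg·s⁻¹.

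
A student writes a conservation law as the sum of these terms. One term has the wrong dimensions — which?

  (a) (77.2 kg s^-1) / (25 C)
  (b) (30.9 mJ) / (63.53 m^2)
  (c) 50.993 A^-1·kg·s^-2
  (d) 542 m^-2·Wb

(b)

Reduce each to base SI dimensions:
  (a) [kg·s⁻¹] / [s·A] = kg·s⁻²·A⁻¹
  (b) [kg·m²·s⁻²] / [m²] = kg·s⁻²
  (c) kg·s⁻²·A⁻¹
  (d) Wb·m⁻² = V·s·m⁻² = kg·s⁻²·A⁻¹
All reduce to kg·s⁻²·A⁻¹ except (b), which is kg·s⁻².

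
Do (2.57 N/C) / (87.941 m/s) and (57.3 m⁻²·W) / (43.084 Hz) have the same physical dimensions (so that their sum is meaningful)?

In SI base units:
  (2.57 N/C) / (87.941 m/s):  [kg·m·s⁻³·A⁻¹] / [m·s⁻¹] = kg·s⁻²·A⁻¹
  (57.3 m⁻²·W) / (43.084 Hz):  [kg·s⁻³] / [s⁻¹] = kg·s⁻²
kg·s⁻²·A⁻¹ ≠ kg·s⁻², so they cannot be added.

No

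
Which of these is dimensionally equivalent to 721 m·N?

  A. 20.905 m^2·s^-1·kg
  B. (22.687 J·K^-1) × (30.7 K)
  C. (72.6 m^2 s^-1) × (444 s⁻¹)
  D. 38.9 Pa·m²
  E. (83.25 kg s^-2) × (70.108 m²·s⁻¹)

Reference: N·m = kg·m·s⁻²·m = kg·m²·s⁻².
Each option:
  A. kg·m²·s⁻¹
  B. [kg·m²·s⁻²·K⁻¹] · [K] = kg·m²·s⁻²  ← same
  C. [m²·s⁻¹] · [s⁻¹] = m²·s⁻²
  D. Pa·m² = N·m⁻²·m² = kg·m·s⁻²
  E. [kg·s⁻²] · [m²·s⁻¹] = kg·m²·s⁻³
Only B. matches kg·m²·s⁻².

B.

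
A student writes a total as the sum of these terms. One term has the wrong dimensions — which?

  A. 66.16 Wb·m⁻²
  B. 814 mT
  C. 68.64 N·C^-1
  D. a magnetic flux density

Dimensions:
  A. Wb·m⁻² = V·s·m⁻² = kg·s⁻²·A⁻¹
  B. T = Wb·m⁻² = kg·s⁻²·A⁻¹
  C. N·C⁻¹ = kg·m·s⁻²·(s·A)⁻¹ = kg·m·s⁻³·A⁻¹
  D. [magnetic flux density] = kg·s⁻²·A⁻¹
All reduce to kg·s⁻²·A⁻¹ except C., which is kg·m·s⁻³·A⁻¹.

C.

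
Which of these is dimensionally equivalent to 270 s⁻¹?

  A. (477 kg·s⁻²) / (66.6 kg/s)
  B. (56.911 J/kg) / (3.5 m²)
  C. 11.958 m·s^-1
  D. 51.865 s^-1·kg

A.

Reference: s⁻¹.
Each option:
  A. [kg·s⁻²] / [kg·s⁻¹] = s⁻¹  ← same
  B. [m²·s⁻²] / [m²] = s⁻²
  C. m·s⁻¹
  D. kg·s⁻¹
Only A. matches s⁻¹.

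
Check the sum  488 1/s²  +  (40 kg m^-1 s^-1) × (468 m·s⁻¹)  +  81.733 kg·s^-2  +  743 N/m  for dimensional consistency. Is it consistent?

No

In SI base units:
  488 1/s²:  s⁻²
  (40 kg m^-1 s^-1) × (468 m·s⁻¹):  [kg·m⁻¹·s⁻¹] · [m·s⁻¹] = kg·s⁻²
  81.733 kg·s^-2:  kg·s⁻²
  743 N/m:  N·m⁻¹ = kg·m·s⁻²·m⁻¹ = kg·s⁻²
The terms do not share a single dimension (kg·s⁻² vs s⁻²).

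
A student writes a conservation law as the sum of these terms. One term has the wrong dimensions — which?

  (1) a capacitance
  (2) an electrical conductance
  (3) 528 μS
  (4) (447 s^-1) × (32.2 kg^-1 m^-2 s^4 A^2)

Expand each in SI base units:
  (1) [capacitance] = kg⁻¹·m⁻²·s⁴·A²
  (2) [electrical conductance] = kg⁻¹·m⁻²·s³·A²
  (3) S = Ω⁻¹ = kg⁻¹·m⁻²·s³·A²
  (4) [s⁻¹] · [kg⁻¹·m⁻²·s⁴·A²] = kg⁻¹·m⁻²·s³·A²
All reduce to kg⁻¹·m⁻²·s³·A² except (1), which is kg⁻¹·m⁻²·s⁴·A².

(1)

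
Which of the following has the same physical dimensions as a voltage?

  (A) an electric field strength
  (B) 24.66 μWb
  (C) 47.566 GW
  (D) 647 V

(D)

Reference: [voltage] = kg·m²·s⁻³·A⁻¹.
Each option:
  (A) [electric field strength] = kg·m·s⁻³·A⁻¹
  (B) Wb = V·s = kg·m²·s⁻²·A⁻¹
  (C) W = J·s⁻¹ = kg·m²·s⁻³
  (D) V = J·C⁻¹ = kg·m²·s⁻³·A⁻¹  ← same
Only (D) matches kg·m²·s⁻³·A⁻¹.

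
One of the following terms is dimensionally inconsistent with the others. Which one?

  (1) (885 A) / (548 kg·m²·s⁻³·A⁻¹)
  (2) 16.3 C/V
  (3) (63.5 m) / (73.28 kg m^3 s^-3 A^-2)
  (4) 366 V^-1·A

Dimensions:
  (1) [A] / [kg·m²·s⁻³·A⁻¹] = kg⁻¹·m⁻²·s³·A²
  (2) C·V⁻¹ = s·A·(J·C⁻¹)⁻¹ = kg⁻¹·m⁻²·s⁴·A²
  (3) [m] / [kg·m³·s⁻³·A⁻²] = kg⁻¹·m⁻²·s³·A²
  (4) A·V⁻¹ = A·(J·C⁻¹)⁻¹ = kg⁻¹·m⁻²·s³·A²
All reduce to kg⁻¹·m⁻²·s³·A² except (2), which is kg⁻¹·m⁻²·s⁴·A².

(2)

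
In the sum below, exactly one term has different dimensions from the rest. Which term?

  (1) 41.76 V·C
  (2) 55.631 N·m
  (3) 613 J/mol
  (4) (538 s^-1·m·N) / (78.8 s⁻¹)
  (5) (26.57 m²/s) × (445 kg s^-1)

Reduce each to base SI dimensions:
  (1) C·V = s·A·J·C⁻¹ = kg·m²·s⁻²
  (2) N·m = kg·m·s⁻²·m = kg·m²·s⁻²
  (3) J·mol⁻¹ = N·m·mol⁻¹ = kg·m²·s⁻²·mol⁻¹
  (4) [kg·m²·s⁻³] / [s⁻¹] = kg·m²·s⁻²
  (5) [m²·s⁻¹] · [kg·s⁻¹] = kg·m²·s⁻²
All reduce to kg·m²·s⁻² except (3), which is kg·m²·s⁻²·mol⁻¹.

(3)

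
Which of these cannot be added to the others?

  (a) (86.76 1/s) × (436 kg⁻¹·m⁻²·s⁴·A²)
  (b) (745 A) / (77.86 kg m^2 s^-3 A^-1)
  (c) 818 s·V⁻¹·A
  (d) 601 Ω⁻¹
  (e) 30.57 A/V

In SI base units:
  (a) [s⁻¹] · [kg⁻¹·m⁻²·s⁴·A²] = kg⁻¹·m⁻²·s³·A²
  (b) [A] / [kg·m²·s⁻³·A⁻¹] = kg⁻¹·m⁻²·s³·A²
  (c) A·s·V⁻¹ = A·s·(J·C⁻¹)⁻¹ = kg⁻¹·m⁻²·s⁴·A²
  (d) Ω⁻¹ = (V·A⁻¹)⁻¹ = kg⁻¹·m⁻²·s³·A²
  (e) A·V⁻¹ = A·(J·C⁻¹)⁻¹ = kg⁻¹·m⁻²·s³·A²
All reduce to kg⁻¹·m⁻²·s³·A² except (c), which is kg⁻¹·m⁻²·s⁴·A².

(c)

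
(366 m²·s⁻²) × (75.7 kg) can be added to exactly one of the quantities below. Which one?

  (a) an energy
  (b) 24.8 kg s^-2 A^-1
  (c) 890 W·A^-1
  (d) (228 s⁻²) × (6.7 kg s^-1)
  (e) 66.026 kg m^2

Reference: [m²·s⁻²] · [kg] = kg·m²·s⁻².
Each option:
  (a) [energy] = kg·m²·s⁻²  ← same
  (b) kg·s⁻²·A⁻¹
  (c) W·A⁻¹ = J·s⁻¹·A⁻¹ = kg·m²·s⁻³·A⁻¹
  (d) [s⁻²] · [kg·s⁻¹] = kg·s⁻³
  (e) kg·m²
Only (a) matches kg·m²·s⁻².

(a)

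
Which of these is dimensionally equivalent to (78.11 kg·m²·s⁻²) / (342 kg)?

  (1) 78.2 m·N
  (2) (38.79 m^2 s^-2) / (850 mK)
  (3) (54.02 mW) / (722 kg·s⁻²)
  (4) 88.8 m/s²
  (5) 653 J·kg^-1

Reference: [kg·m²·s⁻²] / [kg] = m²·s⁻².
Each option:
  (1) N·m = kg·m·s⁻²·m = kg·m²·s⁻²
  (2) [m²·s⁻²] / [K] = m²·s⁻²·K⁻¹
  (3) [kg·m²·s⁻³] / [kg·s⁻²] = m²·s⁻¹
  (4) m·s⁻²
  (5) J·kg⁻¹ = N·m·kg⁻¹ = m²·s⁻²  ← same
Only (5) matches m²·s⁻².

(5)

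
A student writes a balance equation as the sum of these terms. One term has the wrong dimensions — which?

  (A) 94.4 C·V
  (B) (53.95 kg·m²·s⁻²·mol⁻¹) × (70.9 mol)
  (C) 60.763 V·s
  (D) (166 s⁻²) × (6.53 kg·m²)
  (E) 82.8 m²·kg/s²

Reduce each to base SI dimensions:
  (A) C·V = s·A·J·C⁻¹ = kg·m²·s⁻²
  (B) [kg·m²·s⁻²·mol⁻¹] · [mol] = kg·m²·s⁻²
  (C) V·s = J·C⁻¹·s = kg·m²·s⁻²·A⁻¹
  (D) [s⁻²] · [kg·m²] = kg·m²·s⁻²
  (E) kg·m²·s⁻²
All reduce to kg·m²·s⁻² except (C), which is kg·m²·s⁻²·A⁻¹.

(C)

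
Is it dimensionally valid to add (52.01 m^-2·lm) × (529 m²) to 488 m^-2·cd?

Reduce each to base SI dimensions:
  (52.01 m^-2·lm) × (529 m²):  [m⁻²·cd] · [m²] = cd
  488 m^-2·cd:  cd·m⁻² = m⁻²·cd
cd ≠ m⁻²·cd, so they cannot be added.

No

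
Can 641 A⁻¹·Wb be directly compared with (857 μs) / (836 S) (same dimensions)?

Yes

In SI base units:
  641 A⁻¹·Wb:  Wb·A⁻¹ = V·s·A⁻¹ = kg·m²·s⁻²·A⁻²
  (857 μs) / (836 S):  [s] / [kg⁻¹·m⁻²·s³·A²] = kg·m²·s⁻²·A⁻²
Both are kg·m²·s⁻²·A⁻², so they have the same dimensions and can be added.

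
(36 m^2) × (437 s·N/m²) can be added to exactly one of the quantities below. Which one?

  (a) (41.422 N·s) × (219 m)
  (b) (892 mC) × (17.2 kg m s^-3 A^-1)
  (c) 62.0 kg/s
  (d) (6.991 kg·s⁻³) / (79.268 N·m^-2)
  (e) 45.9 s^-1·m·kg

Reference: [m²] · [kg·m⁻¹·s⁻¹] = kg·m·s⁻¹.
Each option:
  (a) [kg·m·s⁻¹] · [m] = kg·m²·s⁻¹
  (b) [s·A] · [kg·m·s⁻³·A⁻¹] = kg·m·s⁻²
  (c) kg·s⁻¹
  (d) [kg·s⁻³] / [kg·m⁻¹·s⁻²] = m·s⁻¹
  (e) kg·m·s⁻¹  ← same
Only (e) matches kg·m·s⁻¹.

(e)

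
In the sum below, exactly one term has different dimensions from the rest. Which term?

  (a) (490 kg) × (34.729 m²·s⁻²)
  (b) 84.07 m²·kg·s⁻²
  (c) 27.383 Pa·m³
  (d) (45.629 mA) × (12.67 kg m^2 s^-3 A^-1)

Expand each in SI base units:
  (a) [kg] · [m²·s⁻²] = kg·m²·s⁻²
  (b) kg·m²·s⁻²
  (c) Pa·m³ = N·m⁻²·m³ = kg·m²·s⁻²
  (d) [A] · [kg·m²·s⁻³·A⁻¹] = kg·m²·s⁻³
All reduce to kg·m²·s⁻² except (d), which is kg·m²·s⁻³.

(d)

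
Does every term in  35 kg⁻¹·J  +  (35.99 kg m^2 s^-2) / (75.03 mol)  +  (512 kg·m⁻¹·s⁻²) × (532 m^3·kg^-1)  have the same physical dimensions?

Work out the base dimensions of each:
  35 kg⁻¹·J:  J·kg⁻¹ = N·m·kg⁻¹ = m²·s⁻²
  (35.99 kg m^2 s^-2) / (75.03 mol):  [kg·m²·s⁻²] / [mol] = kg·m²·s⁻²·mol⁻¹
  (512 kg·m⁻¹·s⁻²) × (532 m^3·kg^-1):  [kg·m⁻¹·s⁻²] · [kg⁻¹·m³] = m²·s⁻²
The terms do not share a single dimension (kg·m²·s⁻²·mol⁻¹ vs m²·s⁻²).

No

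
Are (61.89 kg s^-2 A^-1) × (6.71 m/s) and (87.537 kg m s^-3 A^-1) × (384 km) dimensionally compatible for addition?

No

Dimensions:
  (61.89 kg s^-2 A^-1) × (6.71 m/s):  [kg·s⁻²·A⁻¹] · [m·s⁻¹] = kg·m·s⁻³·A⁻¹
  (87.537 kg m s^-3 A^-1) × (384 km):  [kg·m·s⁻³·A⁻¹] · [m] = kg·m²·s⁻³·A⁻¹
kg·m·s⁻³·A⁻¹ ≠ kg·m²·s⁻³·A⁻¹, so they cannot be added.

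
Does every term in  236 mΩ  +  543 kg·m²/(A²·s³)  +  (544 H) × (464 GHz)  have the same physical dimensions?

In SI base units:
  236 mΩ:  Ω = V·A⁻¹ = kg·m²·s⁻³·A⁻²
  543 kg·m²/(A²·s³):  kg·m²·s⁻³·A⁻²
  (544 H) × (464 GHz):  [kg·m²·s⁻²·A⁻²] · [s⁻¹] = kg·m²·s⁻³·A⁻²
Every term reduces to kg·m²·s⁻³·A⁻².

Yes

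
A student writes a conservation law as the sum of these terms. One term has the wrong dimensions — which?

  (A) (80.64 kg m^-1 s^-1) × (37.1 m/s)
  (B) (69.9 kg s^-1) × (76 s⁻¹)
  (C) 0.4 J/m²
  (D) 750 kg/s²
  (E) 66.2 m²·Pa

Reduce each to base SI dimensions:
  (A) [kg·m⁻¹·s⁻¹] · [m·s⁻¹] = kg·s⁻²
  (B) [kg·s⁻¹] · [s⁻¹] = kg·s⁻²
  (C) J·m⁻² = N·m·m⁻² = kg·s⁻²
  (D) kg·s⁻²
  (E) Pa·m² = N·m⁻²·m² = kg·m·s⁻²
All reduce to kg·s⁻² except (E), which is kg·m·s⁻².

(E)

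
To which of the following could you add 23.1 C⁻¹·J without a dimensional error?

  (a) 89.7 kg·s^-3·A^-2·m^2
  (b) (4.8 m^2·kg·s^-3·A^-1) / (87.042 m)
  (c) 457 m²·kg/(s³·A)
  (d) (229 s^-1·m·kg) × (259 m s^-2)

(c)

Reference: J·C⁻¹ = N·m·(s·A)⁻¹ = kg·m²·s⁻³·A⁻¹.
Each option:
  (a) kg·m²·s⁻³·A⁻²
  (b) [kg·m²·s⁻³·A⁻¹] / [m] = kg·m·s⁻³·A⁻¹
  (c) kg·m²·s⁻³·A⁻¹  ← same
  (d) [kg·m·s⁻¹] · [m·s⁻²] = kg·m²·s⁻³
Only (c) matches kg·m²·s⁻³·A⁻¹.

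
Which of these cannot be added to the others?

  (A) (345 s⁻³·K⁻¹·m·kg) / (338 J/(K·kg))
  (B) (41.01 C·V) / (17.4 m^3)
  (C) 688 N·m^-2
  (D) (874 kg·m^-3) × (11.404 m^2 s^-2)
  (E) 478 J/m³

(A)

Dimensions:
  (A) [kg·m·s⁻³·K⁻¹] / [m²·s⁻²·K⁻¹] = kg·m⁻¹·s⁻¹
  (B) [kg·m²·s⁻²] / [m³] = kg·m⁻¹·s⁻²
  (C) N·m⁻² = kg·m·s⁻²·m⁻² = kg·m⁻¹·s⁻²
  (D) [kg·m⁻³] · [m²·s⁻²] = kg·m⁻¹·s⁻²
  (E) J·m⁻³ = N·m·m⁻³ = kg·m⁻¹·s⁻²
All reduce to kg·m⁻¹·s⁻² except (A), which is kg·m⁻¹·s⁻¹.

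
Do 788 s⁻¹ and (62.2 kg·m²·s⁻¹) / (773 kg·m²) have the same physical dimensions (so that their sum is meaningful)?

Reduce each to base SI dimensions:
  788 s⁻¹:  s⁻¹
  (62.2 kg·m²·s⁻¹) / (773 kg·m²):  [kg·m²·s⁻¹] / [kg·m²] = s⁻¹
Both are s⁻¹, so they have the same dimensions and can be added.

Yes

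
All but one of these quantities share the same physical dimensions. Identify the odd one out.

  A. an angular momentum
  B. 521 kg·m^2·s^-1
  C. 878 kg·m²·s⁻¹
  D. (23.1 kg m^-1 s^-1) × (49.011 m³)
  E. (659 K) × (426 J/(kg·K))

E.

Reduce each to base SI dimensions:
  A. [angular momentum] = kg·m²·s⁻¹
  B. kg·m²·s⁻¹
  C. kg·m²·s⁻¹
  D. [kg·m⁻¹·s⁻¹] · [m³] = kg·m²·s⁻¹
  E. [K] · [m²·s⁻²·K⁻¹] = m²·s⁻²
All reduce to kg·m²·s⁻¹ except E., which is m²·s⁻².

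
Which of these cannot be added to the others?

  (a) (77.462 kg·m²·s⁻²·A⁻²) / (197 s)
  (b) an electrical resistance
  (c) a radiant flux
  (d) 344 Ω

In SI base units:
  (a) [kg·m²·s⁻²·A⁻²] / [s] = kg·m²·s⁻³·A⁻²
  (b) [electrical resistance] = kg·m²·s⁻³·A⁻²
  (c) [radiant flux] = kg·m²·s⁻³
  (d) Ω = V·A⁻¹ = kg·m²·s⁻³·A⁻²
All reduce to kg·m²·s⁻³·A⁻² except (c), which is kg·m²·s⁻³.

(c)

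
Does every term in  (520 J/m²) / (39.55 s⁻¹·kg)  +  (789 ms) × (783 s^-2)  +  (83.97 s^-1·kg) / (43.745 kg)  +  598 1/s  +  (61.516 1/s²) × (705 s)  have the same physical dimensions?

Expand each in SI base units:
  (520 J/m²) / (39.55 s⁻¹·kg):  [kg·s⁻²] / [kg·s⁻¹] = s⁻¹
  (789 ms) × (783 s^-2):  [s] · [s⁻²] = s⁻¹
  (83.97 s^-1·kg) / (43.745 kg):  [kg·s⁻¹] / [kg] = s⁻¹
  598 1/s:  s⁻¹
  (61.516 1/s²) × (705 s):  [s⁻²] · [s] = s⁻¹
Every term reduces to s⁻¹.

Yes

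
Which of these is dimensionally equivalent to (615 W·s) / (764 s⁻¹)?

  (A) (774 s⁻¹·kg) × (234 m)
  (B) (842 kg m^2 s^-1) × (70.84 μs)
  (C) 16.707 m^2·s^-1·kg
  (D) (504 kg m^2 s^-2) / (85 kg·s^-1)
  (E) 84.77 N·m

Reference: [kg·m²·s⁻²] / [s⁻¹] = kg·m²·s⁻¹.
Each option:
  (A) [kg·s⁻¹] · [m] = kg·m·s⁻¹
  (B) [kg·m²·s⁻¹] · [s] = kg·m²
  (C) kg·m²·s⁻¹  ← same
  (D) [kg·m²·s⁻²] / [kg·s⁻¹] = m²·s⁻¹
  (E) N·m = kg·m·s⁻²·m = kg·m²·s⁻²
Only (C) matches kg·m²·s⁻¹.

(C)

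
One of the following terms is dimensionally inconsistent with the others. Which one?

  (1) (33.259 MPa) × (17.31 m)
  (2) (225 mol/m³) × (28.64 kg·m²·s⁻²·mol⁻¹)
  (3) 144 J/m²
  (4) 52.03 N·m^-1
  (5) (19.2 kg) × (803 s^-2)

In SI base units:
  (1) [kg·m⁻¹·s⁻²] · [m] = kg·s⁻²
  (2) [m⁻³·mol] · [kg·m²·s⁻²·mol⁻¹] = kg·m⁻¹·s⁻²
  (3) J·m⁻² = N·m·m⁻² = kg·s⁻²
  (4) N·m⁻¹ = kg·m·s⁻²·m⁻¹ = kg·s⁻²
  (5) [kg] · [s⁻²] = kg·s⁻²
All reduce to kg·s⁻² except (2), which is kg·m⁻¹·s⁻².

(2)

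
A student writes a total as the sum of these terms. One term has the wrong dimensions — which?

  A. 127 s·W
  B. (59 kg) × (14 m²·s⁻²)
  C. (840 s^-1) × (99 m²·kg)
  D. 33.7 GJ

In SI base units:
  A. W·s = J·s⁻¹·s = kg·m²·s⁻²
  B. [kg] · [m²·s⁻²] = kg·m²·s⁻²
  C. [s⁻¹] · [kg·m²] = kg·m²·s⁻¹
  D. J = N·m = kg·m²·s⁻²
All reduce to kg·m²·s⁻² except C., which is kg·m²·s⁻¹.

C.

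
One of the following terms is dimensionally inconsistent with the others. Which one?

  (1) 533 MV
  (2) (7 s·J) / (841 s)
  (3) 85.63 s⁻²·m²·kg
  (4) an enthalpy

Dimensions:
  (1) V = J·C⁻¹ = kg·m²·s⁻³·A⁻¹
  (2) [kg·m²·s⁻¹] / [s] = kg·m²·s⁻²
  (3) kg·m²·s⁻²
  (4) [enthalpy] = kg·m²·s⁻²
All reduce to kg·m²·s⁻² except (1), which is kg·m²·s⁻³·A⁻¹.

(1)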